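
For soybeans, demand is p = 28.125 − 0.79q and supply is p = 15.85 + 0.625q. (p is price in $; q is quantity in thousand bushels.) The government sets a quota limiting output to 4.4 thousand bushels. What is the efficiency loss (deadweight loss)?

Competitive equilibrium: 28.125 − 0.79q = 15.85 + 0.625q → q* = 8.6749, p* = 21.2718.
At q = 4.4: demand price = 28.125 − 0.79·4.4 = 24.649; supply price = 15.85 + 0.625·4.4 = 18.6.
Δq = 8.6749 − 4.4 = 4.2749; wedge = 24.649 − 18.6 = 6.049.
DWL = ½ × 4.2749 × 6.049 = $12.93 thousand.

$12.93 thousand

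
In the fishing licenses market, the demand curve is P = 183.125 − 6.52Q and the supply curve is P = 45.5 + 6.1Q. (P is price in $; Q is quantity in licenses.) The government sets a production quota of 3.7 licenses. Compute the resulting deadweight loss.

Competitive equilibrium: 183.125 − 6.52Q = 45.5 + 6.1Q → Q* = 10.9053, P* = 112.0224.
At Q = 3.7: demand price = 183.125 − 6.52·3.7 = 159.001; supply price = 45.5 + 6.1·3.7 = 68.07.
ΔQ = 10.9053 − 3.7 = 7.2053; wedge = 159.001 − 68.07 = 90.931.
Welfare loss = ½ × 7.2053 × 90.931 = $327.59.

$327.59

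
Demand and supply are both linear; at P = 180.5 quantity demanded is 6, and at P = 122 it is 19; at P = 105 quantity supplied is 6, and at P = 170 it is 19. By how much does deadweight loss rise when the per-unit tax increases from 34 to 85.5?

323.91

Demand slope = (122 − 180.5)/(19 − 6) = −4.5, so P = 207.5 − 4.5Q.
Supply slope = (170 − 105)/(19 − 6) = 5, so P = 75 + 5Q.
Competitive equilibrium: 207.5 − 4.5Q = 75 + 5Q → Q* = 13.9474, P* = 144.7368.
For a per-unit tax t: ΔQ = t/9.5, so DWL = ½·t·(t/9.5) = t²/19.
At t = 34: DWL = 60.842. At t = 85.5: DWL = 384.75.
Increase = 384.75 − 60.842 = 323.91.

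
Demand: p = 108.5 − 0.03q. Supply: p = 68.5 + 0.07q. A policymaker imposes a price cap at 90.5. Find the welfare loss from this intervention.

367.35

Competitive equilibrium: 108.5 − 0.03q = 68.5 + 0.07q → q* = 400, p* = 96.5.
At the ceiling p = 90.5, quantity supplied = (90.5 − 68.5)/0.07 = 314.2857.
Willingness to pay at q' = 314.2857: 108.5 − 0.03·314.2857 = 99.0714.
Δq = 400 − 314.2857 = 85.7143; wedge = 99.0714 − 90.5 = 8.5714.
DWL = ½ × 85.7143 × 8.5714 = 367.35.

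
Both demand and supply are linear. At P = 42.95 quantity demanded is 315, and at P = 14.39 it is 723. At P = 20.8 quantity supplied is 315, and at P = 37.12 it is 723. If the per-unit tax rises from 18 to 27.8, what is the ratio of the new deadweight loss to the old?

2.385

Demand slope = (14.39 − 42.95)/(723 − 315) = −0.07, so P = 65 − 0.07Q.
Supply slope = (37.12 − 20.8)/(723 − 315) = 0.04, so P = 8.2 + 0.04Q.
Competitive equilibrium: 65 − 0.07Q = 8.2 + 0.04Q → Q* = 516.3636, P* = 28.8545.
For a per-unit tax t: ΔQ = t/0.11, so DWL = ½·t·(t/0.11) = t²/0.22.
At t = 18: DWL = 1472.727. At t = 27.8: DWL = 3512.909.
Ratio = (27.8/18)² = 2.385.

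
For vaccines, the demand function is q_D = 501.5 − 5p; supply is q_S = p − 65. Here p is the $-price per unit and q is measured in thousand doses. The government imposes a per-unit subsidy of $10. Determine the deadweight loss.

$41.67 thousand

In inverse form: demand p = 100.3 − 0.2q, supply p = 65 + q.
Competitive equilibrium: 100.3 − 0.2q = 65 + q → q* = 29.4167, p* = 94.4167.
The subsidy lowers effective supply by 10: p = 55 + q.
New quantity: 100.3 − 0.2q = 55 + q → q' = 37.75.
Overproduction Δq = 37.75 − 29.4167 = 8.3333; wedge = subsidy = 10.
Deadweight loss = ½ × 8.3333 × 10 = $41.67 thousand.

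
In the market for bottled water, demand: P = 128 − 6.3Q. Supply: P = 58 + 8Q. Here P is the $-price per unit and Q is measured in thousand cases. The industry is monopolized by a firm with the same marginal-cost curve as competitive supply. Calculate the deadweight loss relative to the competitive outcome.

Competitive equilibrium: 128 − 6.3Q = 58 + 8Q → Q* = 4.8951, P* = 97.1608.
Marginal revenue: MR = 128 − 12.6Q. Set MR = MC: 128 − 12.6Q = 58 + 8Q → Q_m = 3.3981.
Price P_m = 128 − 6.3·3.3981 = 106.592; MC(Q_m) = 58 + 8·3.3981 = 85.1848.
Competitive Q* = 4.8951, so ΔQ = 1.497; wedge = 106.592 − 85.1848 = 21.4072.
The triangle = ½ × 1.497 × 21.4072 = $16.02 thousand.

$16.02 thousand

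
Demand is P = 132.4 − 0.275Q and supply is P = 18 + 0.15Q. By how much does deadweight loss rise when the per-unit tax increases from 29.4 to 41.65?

1023.96

Competitive equilibrium: 132.4 − 0.275Q = 18 + 0.15Q → Q* = 269.1765, P* = 58.3765.
For a per-unit tax t: ΔQ = t/0.425, so DWL = ½·t·(t/0.425) = t²/0.85.
At t = 29.4: DWL = 1016.894. At t = 41.65: DWL = 2040.85.
Increase = 2040.85 − 1016.894 = 1023.96.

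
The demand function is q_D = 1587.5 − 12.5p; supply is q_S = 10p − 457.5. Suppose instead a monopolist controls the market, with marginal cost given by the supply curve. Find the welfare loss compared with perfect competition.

In inverse form: demand p = 127 − 0.08q, supply p = 45.75 + 0.1q.
Competitive equilibrium: 127 − 0.08q = 45.75 + 0.1q → q* = 451.3889, p* = 90.8889.
Marginal revenue: MR = 127 − 0.16q. Set MR = MC: 127 − 0.16q = 45.75 + 0.1q → q_m = 312.5.
Price p_m = 127 − 0.08·312.5 = 102; MC(q_m) = 45.75 + 0.1·312.5 = 77.
Competitive q* = 451.3889, so Δq = 138.8889; wedge = 102 − 77 = 25.
Deadweight loss = ½ × 138.8889 × 25 = 1736.11.

1736.11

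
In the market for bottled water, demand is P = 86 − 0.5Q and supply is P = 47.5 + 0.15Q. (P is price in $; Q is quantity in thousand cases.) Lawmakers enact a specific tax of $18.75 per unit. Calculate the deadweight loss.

$270.43 thousand

Competitive equilibrium: 86 − 0.5Q = 47.5 + 0.15Q → Q* = 59.2308, P* = 56.3846.
With the tax, the buyer price exceeds the seller price by 18.75: (86 − 0.5Q) − (47.5 + 0.15Q) = 18.75 → Q' = 30.3846.
ΔQ = 59.2308 − 30.3846 = 28.8462; the wedge equals the tax, 18.75.
DWL = ½ × 28.8462 × 18.75 = $270.43 thousand.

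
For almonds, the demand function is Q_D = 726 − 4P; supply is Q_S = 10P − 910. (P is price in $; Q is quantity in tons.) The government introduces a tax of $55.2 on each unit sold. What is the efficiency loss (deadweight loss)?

In inverse form: demand P = 181.5 − 0.25Q, supply P = 91 + 0.1Q.
Competitive equilibrium: 181.5 − 0.25Q = 91 + 0.1Q → Q* = 258.5714, P* = 116.8571.
With the tax, the buyer price exceeds the seller price by 55.2: (181.5 − 0.25Q) − (91 + 0.1Q) = 55.2 → Q' = 100.8571.
ΔQ = 258.5714 − 100.8571 = 157.7143; the wedge equals the tax, 55.2.
Welfare loss = ½ × 157.7143 × 55.2 = $4352.91.

$4352.91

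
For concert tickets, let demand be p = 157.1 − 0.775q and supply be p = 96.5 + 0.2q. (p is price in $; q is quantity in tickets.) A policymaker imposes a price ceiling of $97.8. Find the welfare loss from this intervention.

Competitive equilibrium: 157.1 − 0.775q = 96.5 + 0.2q → q* = 62.1538, p* = 108.9308.
At the ceiling p = 97.8, quantity supplied = (97.8 − 96.5)/0.2 = 6.5.
Willingness to pay at q' = 6.5: 157.1 − 0.775·6.5 = 152.0625.
Δq = 62.1538 − 6.5 = 55.6538; wedge = 152.0625 − 97.8 = 54.2625.
Deadweight loss = ½ × 55.6538 × 54.2625 = $1509.96.

$1509.96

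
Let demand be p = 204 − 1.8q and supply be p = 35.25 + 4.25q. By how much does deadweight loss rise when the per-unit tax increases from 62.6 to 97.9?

468.24

Competitive equilibrium: 204 − 1.8q = 35.25 + 4.25q → q* = 27.8926, p* = 153.7934.
For a per-unit tax t: Δq = t/6.05, so DWL = ½·t·(t/6.05) = t²/12.1.
At t = 62.6: DWL = 323.864. At t = 97.9: DWL = 792.1.
Increase = 792.1 − 323.864 = 468.24.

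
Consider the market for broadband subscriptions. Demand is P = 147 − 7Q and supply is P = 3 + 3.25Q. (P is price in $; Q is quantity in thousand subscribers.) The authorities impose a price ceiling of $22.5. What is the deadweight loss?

$332.01 thousand

Competitive equilibrium: 147 − 7Q = 3 + 3.25Q → Q* = 14.0488, P* = 48.6585.
At the ceiling P = 22.5, quantity supplied = (22.5 − 3)/3.25 = 6.
Willingness to pay at Q' = 6: 147 − 7·6 = 105.
ΔQ = 14.0488 − 6 = 8.0488; wedge = 105 − 22.5 = 82.5.
Deadweight loss = ½ × 8.0488 × 82.5 = $332.01 thousand.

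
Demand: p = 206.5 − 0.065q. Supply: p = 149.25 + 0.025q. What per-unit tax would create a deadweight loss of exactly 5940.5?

32.7

Competitive equilibrium: 206.5 − 0.065q = 149.25 + 0.025q → q* = 636.1111, p* = 165.1528.
A tax t gives Δq = t/0.09 and wedge t, so DWL = t²/0.18.
t²/0.18 = 5940.5 → t² = 1069.29 → t = 32.7.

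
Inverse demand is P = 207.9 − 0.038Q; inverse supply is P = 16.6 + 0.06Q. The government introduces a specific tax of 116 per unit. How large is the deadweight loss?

68653.06

Competitive equilibrium: 207.9 − 0.038Q = 16.6 + 0.06Q → Q* = 1952.0408, P* = 133.7224.
With the tax, the buyer price exceeds the seller price by 116: (207.9 − 0.038Q) − (16.6 + 0.06Q) = 116 → Q' = 768.3673.
ΔQ = 1952.0408 − 768.3673 = 1183.6735; the wedge equals the tax, 116.
DWL = ½ × 1183.6735 × 116 = 68653.06.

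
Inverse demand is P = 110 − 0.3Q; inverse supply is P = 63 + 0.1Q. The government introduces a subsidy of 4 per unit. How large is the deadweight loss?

20

Competitive equilibrium: 110 − 0.3Q = 63 + 0.1Q → Q* = 117.5, P* = 74.75.
The subsidy lowers effective supply by 4: P = 59 + 0.1Q.
New quantity: 110 − 0.3Q = 59 + 0.1Q → Q' = 127.5.
Overproduction ΔQ = 127.5 − 117.5 = 10; wedge = subsidy = 4.
DWL = ½ × 10 × 4 = 20.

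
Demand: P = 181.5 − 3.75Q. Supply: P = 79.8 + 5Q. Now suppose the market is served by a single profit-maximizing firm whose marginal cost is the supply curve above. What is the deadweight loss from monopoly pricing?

Competitive equilibrium: 181.5 − 3.75Q = 79.8 + 5Q → Q* = 11.6229, P* = 137.9143.
Marginal revenue: MR = 181.5 − 7.5Q. Set MR = MC: 181.5 − 7.5Q = 79.8 + 5Q → Q_m = 8.136.
Price P_m = 181.5 − 3.75·8.136 = 150.99; MC(Q_m) = 79.8 + 5·8.136 = 120.48.
Competitive Q* = 11.6229, so ΔQ = 3.4869; wedge = 150.99 − 120.48 = 30.51.
Deadweight loss = ½ × 3.4869 × 30.51 = 53.19.

53.19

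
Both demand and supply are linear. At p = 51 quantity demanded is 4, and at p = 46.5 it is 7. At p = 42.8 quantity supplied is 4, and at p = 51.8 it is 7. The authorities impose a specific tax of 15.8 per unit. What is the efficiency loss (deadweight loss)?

27.74

Demand slope = (46.5 − 51)/(7 − 4) = −1.5, so p = 57 − 1.5q.
Supply slope = (51.8 − 42.8)/(7 − 4) = 3, so p = 30.8 + 3q.
Competitive equilibrium: 57 − 1.5q = 30.8 + 3q → q* = 5.8222, p* = 48.2667.
With the tax, the buyer price exceeds the seller price by 15.8: (57 − 1.5q) − (30.8 + 3q) = 15.8 → q' = 2.3111.
Δq = 5.8222 − 2.3111 = 3.5111; the wedge equals the tax, 15.8.
Welfare loss = ½ × 3.5111 × 15.8 = 27.74.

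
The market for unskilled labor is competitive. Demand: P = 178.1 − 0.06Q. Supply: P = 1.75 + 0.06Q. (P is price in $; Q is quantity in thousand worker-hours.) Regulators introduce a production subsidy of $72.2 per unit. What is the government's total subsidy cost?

$149544.25 thousand

Competitive equilibrium: 178.1 − 0.06Q = 1.75 + 0.06Q → Q* = 1469.5833, P* = 89.925.
The subsidy lowers effective supply by 72.2: P = 0.06Q − 70.45.
New quantity: 178.1 − 0.06Q = 0.06Q − 70.45 → Q' = 2071.25.
Total subsidy cost = 72.2 × 2071.25 = $149544.25 thousand.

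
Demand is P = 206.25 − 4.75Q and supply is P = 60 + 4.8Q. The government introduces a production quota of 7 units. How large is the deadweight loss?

330.07

Competitive equilibrium: 206.25 − 4.75Q = 60 + 4.8Q → Q* = 15.3141, P* = 133.5079.
At Q = 7: demand price = 206.25 − 4.75·7 = 173; supply price = 60 + 4.8·7 = 93.6.
ΔQ = 15.3141 − 7 = 8.3141; wedge = 173 − 93.6 = 79.4.
The triangle = ½ × 8.3141 × 79.4 = 330.07.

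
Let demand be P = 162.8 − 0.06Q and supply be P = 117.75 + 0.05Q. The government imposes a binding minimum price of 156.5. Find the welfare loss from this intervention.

Competitive equilibrium: 162.8 − 0.06Q = 117.75 + 0.05Q → Q* = 409.5455, P* = 138.2273.
At the floor P = 156.5, quantity demanded = (162.8 − 156.5)/0.06 = 105.
Sellers' marginal cost at Q' = 105: 117.75 + 0.05·105 = 123.
ΔQ = 409.5455 − 105 = 304.5455; wedge = 156.5 − 123 = 33.5.
The triangle = ½ × 304.5455 × 33.5 = 5101.14.

5101.14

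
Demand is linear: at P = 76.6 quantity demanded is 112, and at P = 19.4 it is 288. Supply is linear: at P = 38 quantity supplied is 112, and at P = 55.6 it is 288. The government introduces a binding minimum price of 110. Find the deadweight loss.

Demand slope = (19.4 − 76.6)/(288 − 112) = −0.325, so P = 113 − 0.325Q.
Supply slope = (55.6 − 38)/(288 − 112) = 0.1, so P = 26.8 + 0.1Q.
Competitive equilibrium: 113 − 0.325Q = 26.8 + 0.1Q → Q* = 202.82353, P* = 47.08235.
At the floor P = 110, quantity demanded = (113 − 110)/0.325 = 9.23077.
Sellers' marginal cost at Q' = 9.23077: 26.8 + 0.1·9.23077 = 27.72308.
ΔQ = 202.82353 − 9.23077 = 193.59276; wedge = 110 − 27.72308 = 82.27692.
Welfare loss = ½ × 193.59276 × 82.27692 = 7964.11.

7964.11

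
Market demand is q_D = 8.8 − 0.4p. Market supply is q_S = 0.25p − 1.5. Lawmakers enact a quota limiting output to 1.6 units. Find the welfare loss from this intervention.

2.41

In inverse form: demand p = 22 − 2.5q, supply p = 6 + 4q.
Competitive equilibrium: 22 − 2.5q = 6 + 4q → q* = 2.4615, p* = 15.8462.
At q = 1.6: demand price = 22 − 2.5·1.6 = 18; supply price = 6 + 4·1.6 = 12.4.
Δq = 2.4615 − 1.6 = 0.8615; wedge = 18 − 12.4 = 5.6.
Deadweight loss = ½ × 0.8615 × 5.6 = 2.41.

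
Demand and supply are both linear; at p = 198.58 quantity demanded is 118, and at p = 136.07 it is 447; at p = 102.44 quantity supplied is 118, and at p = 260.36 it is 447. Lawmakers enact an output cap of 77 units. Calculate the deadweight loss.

Demand slope = (136.07 − 198.58)/(447 − 118) = −0.19, so p = 221 − 0.19q.
Supply slope = (260.36 − 102.44)/(447 − 118) = 0.48, so p = 45.8 + 0.48q.
Competitive equilibrium: 221 − 0.19q = 45.8 + 0.48q → q* = 261.4925, p* = 171.3164.
At q = 77: demand price = 221 − 0.19·77 = 206.37; supply price = 45.8 + 0.48·77 = 82.76.
Δq = 261.4925 − 77 = 184.4925; wedge = 206.37 − 82.76 = 123.61.
Deadweight loss = ½ × 184.4925 × 123.61 = 11402.56.

11402.56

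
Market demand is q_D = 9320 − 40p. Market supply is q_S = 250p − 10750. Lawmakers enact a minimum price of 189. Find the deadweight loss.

332928.99

In inverse form: demand p = 233 − 0.025q, supply p = 43 + 0.004q.
Competitive equilibrium: 233 − 0.025q = 43 + 0.004q → q* = 6551.7241, p* = 69.2069.
At the floor p = 189, quantity demanded = (233 − 189)/0.025 = 1760.
Sellers' marginal cost at q' = 1760: 43 + 0.004·1760 = 50.04.
Δq = 6551.7241 − 1760 = 4791.7241; wedge = 189 − 50.04 = 138.96.
Deadweight loss = ½ × 4791.7241 × 138.96 = 332928.99.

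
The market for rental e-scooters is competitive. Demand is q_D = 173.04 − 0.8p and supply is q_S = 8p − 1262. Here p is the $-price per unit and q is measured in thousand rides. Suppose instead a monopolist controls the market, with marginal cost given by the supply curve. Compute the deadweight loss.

$282.67 thousand

In inverse form: demand p = 216.3 − 1.25q, supply p = 157.75 + 0.125q.
Competitive equilibrium: 216.3 − 1.25q = 157.75 + 0.125q → q* = 42.5818, p* = 163.0727.
Marginal revenue: MR = 216.3 − 2.5q. Set MR = MC: 216.3 − 2.5q = 157.75 + 0.125q → q_m = 22.3048.
Price p_m = 216.3 − 1.25·22.3048 = 188.419; MC(q_m) = 157.75 + 0.125·22.3048 = 160.5381.
Competitive q* = 42.5818, so Δq = 20.277; wedge = 188.419 − 160.5381 = 27.8809.
The triangle = ½ × 20.277 × 27.8809 = $282.67 thousand.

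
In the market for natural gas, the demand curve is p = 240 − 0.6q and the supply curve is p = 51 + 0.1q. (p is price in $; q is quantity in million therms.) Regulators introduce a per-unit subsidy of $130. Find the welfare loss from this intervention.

$12071.43 million

Competitive equilibrium: 240 − 0.6q = 51 + 0.1q → q* = 270, p* = 78.
The subsidy lowers effective supply by 130: p = 0.1q − 79.
New quantity: 240 − 0.6q = 0.1q − 79 → q' = 455.7143.
Overproduction Δq = 455.7143 − 270 = 185.7143; wedge = subsidy = 130.
Welfare loss = ½ × 185.7143 × 130 = $12071.43 million.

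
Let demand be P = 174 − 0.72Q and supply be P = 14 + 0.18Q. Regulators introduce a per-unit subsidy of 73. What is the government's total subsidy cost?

Competitive equilibrium: 174 − 0.72Q = 14 + 0.18Q → Q* = 177.7778, P* = 46.
The subsidy lowers effective supply by 73: P = 0.18Q − 59.
New quantity: 174 − 0.72Q = 0.18Q − 59 → Q' = 258.8889.
Total subsidy cost = 73 × 258.8889 = 18898.89.

18898.89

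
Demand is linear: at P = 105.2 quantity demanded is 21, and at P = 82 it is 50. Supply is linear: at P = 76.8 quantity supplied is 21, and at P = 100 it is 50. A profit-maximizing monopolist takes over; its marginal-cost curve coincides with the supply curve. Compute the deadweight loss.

Demand slope = (82 − 105.2)/(50 − 21) = −0.8, so P = 122 − 0.8Q.
Supply slope = (100 − 76.8)/(50 − 21) = 0.8, so P = 60 + 0.8Q.
Competitive equilibrium: 122 − 0.8Q = 60 + 0.8Q → Q* = 38.75, P* = 91.
Marginal revenue: MR = 122 − 1.6Q. Set MR = MC: 122 − 1.6Q = 60 + 0.8Q → Q_m = 25.8333.
Price P_m = 122 − 0.8·25.8333 = 101.3334; MC(Q_m) = 60 + 0.8·25.8333 = 80.6666.
Competitive Q* = 38.75, so ΔQ = 12.9167; wedge = 101.3334 − 80.6666 = 20.6668.
The triangle = ½ × 12.9167 × 20.6668 = 133.47.

133.47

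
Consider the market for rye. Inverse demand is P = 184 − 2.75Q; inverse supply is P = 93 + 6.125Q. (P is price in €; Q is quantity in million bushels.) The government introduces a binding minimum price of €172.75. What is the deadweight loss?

€168.53 million

Competitive equilibrium: 184 − 2.75Q = 93 + 6.125Q → Q* = 10.2535, P* = 155.8028.
At the floor P = 172.75, quantity demanded = (184 − 172.75)/2.75 = 4.0909.
Sellers' marginal cost at Q' = 4.0909: 93 + 6.125·4.0909 = 118.0568.
ΔQ = 10.2535 − 4.0909 = 6.1626; wedge = 172.75 − 118.0568 = 54.6932.
The triangle = ½ × 6.1626 × 54.6932 = €168.53 million.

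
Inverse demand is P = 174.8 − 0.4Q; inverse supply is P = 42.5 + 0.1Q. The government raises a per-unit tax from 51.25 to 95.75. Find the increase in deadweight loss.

Competitive equilibrium: 174.8 − 0.4Q = 42.5 + 0.1Q → Q* = 264.6, P* = 68.96.
For a per-unit tax t: ΔQ = t/0.5, so DWL = ½·t·(t/0.5) = t²/1.
At t = 51.25: DWL = 2626.563. At t = 95.75: DWL = 9168.063.
Increase = 9168.063 − 2626.563 = 6541.50.

6541.50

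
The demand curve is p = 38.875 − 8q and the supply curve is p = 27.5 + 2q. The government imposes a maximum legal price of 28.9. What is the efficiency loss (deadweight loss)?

0.96

Competitive equilibrium: 38.875 − 8q = 27.5 + 2q → q* = 1.1375, p* = 29.775.
At the ceiling p = 28.9, quantity supplied = (28.9 − 27.5)/2 = 0.7.
Willingness to pay at q' = 0.7: 38.875 − 8·0.7 = 33.275.
Δq = 1.1375 − 0.7 = 0.4375; wedge = 33.275 − 28.9 = 4.375.
Welfare loss = ½ × 0.4375 × 4.375 = 0.96.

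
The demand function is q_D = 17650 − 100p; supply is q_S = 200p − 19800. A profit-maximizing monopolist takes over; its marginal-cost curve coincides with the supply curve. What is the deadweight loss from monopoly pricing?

In inverse form: demand p = 176.5 − 0.01q, supply p = 99 + 0.005q.
Competitive equilibrium: 176.5 − 0.01q = 99 + 0.005q → q* = 5166.6667, p* = 124.8333.
Marginal revenue: MR = 176.5 − 0.02q. Set MR = MC: 176.5 − 0.02q = 99 + 0.005q → q_m = 3100.
Price p_m = 176.5 − 0.01·3100 = 145.5; MC(q_m) = 99 + 0.005·3100 = 114.5.
Competitive q* = 5166.6667, so Δq = 2066.6667; wedge = 145.5 − 114.5 = 31.
Deadweight loss = ½ × 2066.6667 × 31 = 32033.33.

32033.33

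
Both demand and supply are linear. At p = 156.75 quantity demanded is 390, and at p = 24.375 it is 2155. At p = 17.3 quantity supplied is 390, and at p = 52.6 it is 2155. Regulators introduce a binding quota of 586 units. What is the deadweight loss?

Demand slope = (24.375 − 156.75)/(2155 − 390) = −0.075, so p = 186 − 0.075q.
Supply slope = (52.6 − 17.3)/(2155 − 390) = 0.02, so p = 9.5 + 0.02q.
Competitive equilibrium: 186 − 0.075q = 9.5 + 0.02q → q* = 1857.8947, p* = 46.6579.
At q = 586: demand price = 186 − 0.075·586 = 142.05; supply price = 9.5 + 0.02·586 = 21.22.
Δq = 1857.8947 − 586 = 1271.8947; wedge = 142.05 − 21.22 = 120.83.
The triangle = ½ × 1271.8947 × 120.83 = 76841.52.

76841.52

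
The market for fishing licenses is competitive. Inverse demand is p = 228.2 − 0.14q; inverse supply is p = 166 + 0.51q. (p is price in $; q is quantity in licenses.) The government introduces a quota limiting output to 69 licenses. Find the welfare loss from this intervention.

Competitive equilibrium: 228.2 − 0.14q = 166 + 0.51q → q* = 95.6923, p* = 214.8031.
At q = 69: demand price = 228.2 − 0.14·69 = 218.54; supply price = 166 + 0.51·69 = 201.19.
Δq = 95.6923 − 69 = 26.6923; wedge = 218.54 − 201.19 = 17.35.
The triangle = ½ × 26.6923 × 17.35 = $231.56.

$231.56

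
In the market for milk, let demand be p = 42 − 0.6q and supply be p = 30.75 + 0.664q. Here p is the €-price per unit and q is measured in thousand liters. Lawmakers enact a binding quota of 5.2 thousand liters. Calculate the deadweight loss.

€8.65 thousand

Competitive equilibrium: 42 − 0.6q = 30.75 + 0.664q → q* = 8.9003, p* = 36.6598.
At q = 5.2: demand price = 42 − 0.6·5.2 = 38.88; supply price = 30.75 + 0.664·5.2 = 34.2028.
Δq = 8.9003 − 5.2 = 3.7003; wedge = 38.88 − 34.2028 = 4.6772.
DWL = ½ × 3.7003 × 4.6772 = €8.65 thousand.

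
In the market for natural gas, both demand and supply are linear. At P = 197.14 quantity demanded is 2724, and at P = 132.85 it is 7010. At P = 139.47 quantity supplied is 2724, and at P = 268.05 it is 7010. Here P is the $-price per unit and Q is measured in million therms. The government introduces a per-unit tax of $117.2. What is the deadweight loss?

Demand slope = (132.85 − 197.14)/(7010 − 2724) = −0.015, so P = 238 − 0.015Q.
Supply slope = (268.05 − 139.47)/(7010 − 2724) = 0.03, so P = 57.75 + 0.03Q.
Competitive equilibrium: 238 − 0.015Q = 57.75 + 0.03Q → Q* = 4005.55556, P* = 177.91667.
With the tax, the buyer price exceeds the seller price by 117.2: (238 − 0.015Q) − (57.75 + 0.03Q) = 117.2 → Q' = 1401.11111.
ΔQ = 4005.55556 − 1401.11111 = 2604.44445; the wedge equals the tax, 117.2.
Deadweight loss = ½ × 2604.44445 × 117.2 = $152620.44 million.

$152620.44 million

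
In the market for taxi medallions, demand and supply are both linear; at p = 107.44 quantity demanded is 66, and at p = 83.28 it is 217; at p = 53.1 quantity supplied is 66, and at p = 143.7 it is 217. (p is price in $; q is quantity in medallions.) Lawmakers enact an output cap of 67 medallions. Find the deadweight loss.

$1888.695

Demand slope = (83.28 − 107.44)/(217 − 66) = −0.16, so p = 118 − 0.16q.
Supply slope = (143.7 − 53.1)/(217 − 66) = 0.6, so p = 13.5 + 0.6q.
Competitive equilibrium: 118 − 0.16q = 13.5 + 0.6q → q* = 137.5, p* = 96.
At q = 67: demand price = 118 − 0.16·67 = 107.28; supply price = 13.5 + 0.6·67 = 53.7.
Δq = 137.5 − 67 = 70.5; wedge = 107.28 − 53.7 = 53.58.
DWL = ½ × 70.5 × 53.58 = $1888.695.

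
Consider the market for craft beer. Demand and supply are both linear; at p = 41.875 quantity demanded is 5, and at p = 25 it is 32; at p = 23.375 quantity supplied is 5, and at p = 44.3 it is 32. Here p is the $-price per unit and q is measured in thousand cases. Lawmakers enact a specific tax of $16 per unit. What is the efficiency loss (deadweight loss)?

$91.43 thousand

Demand slope = (25 − 41.875)/(32 − 5) = −0.625, so p = 45 − 0.625q.
Supply slope = (44.3 − 23.375)/(32 − 5) = 0.775, so p = 19.5 + 0.775q.
Competitive equilibrium: 45 − 0.625q = 19.5 + 0.775q → q* = 18.2143, p* = 33.6161.
With the tax, the buyer price exceeds the seller price by 16: (45 − 0.625q) − (19.5 + 0.775q) = 16 → q' = 6.7857.
Δq = 18.2143 − 6.7857 = 11.4286; the wedge equals the tax, 16.
DWL = ½ × 11.4286 × 16 = $91.43 thousand.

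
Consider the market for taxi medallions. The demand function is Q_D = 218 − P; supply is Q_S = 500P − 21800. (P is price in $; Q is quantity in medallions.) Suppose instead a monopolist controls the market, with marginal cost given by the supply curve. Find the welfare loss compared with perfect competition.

$3786.75

In inverse form: demand P = 218 − Q, supply P = 43.6 + 0.002Q.
Competitive equilibrium: 218 − Q = 43.6 + 0.002Q → Q* = 174.0519, P* = 43.9481.
Marginal revenue: MR = 218 − 2Q. Set MR = MC: 218 − 2Q = 43.6 + 0.002Q → Q_m = 87.1129.
Price P_m = 218 − 1·87.1129 = 130.8871; MC(Q_m) = 43.6 + 0.002·87.1129 = 43.7742.
Competitive Q* = 174.0519, so ΔQ = 86.939; wedge = 130.8871 − 43.7742 = 87.1129.
DWL = ½ × 86.939 × 87.1129 = $3786.75.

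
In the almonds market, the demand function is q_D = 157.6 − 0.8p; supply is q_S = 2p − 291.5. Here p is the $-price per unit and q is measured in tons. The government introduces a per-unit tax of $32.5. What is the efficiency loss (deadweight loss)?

In inverse form: demand p = 197 − 1.25q, supply p = 145.75 + 0.5q.
Competitive equilibrium: 197 − 1.25q = 145.75 + 0.5q → q* = 29.2857, p* = 160.3929.
With the tax, the buyer price exceeds the seller price by 32.5: (197 − 1.25q) − (145.75 + 0.5q) = 32.5 → q' = 10.7143.
Δq = 29.2857 − 10.7143 = 18.5714; the wedge equals the tax, 32.5.
The triangle = ½ × 18.5714 × 32.5 = $301.79.

$301.79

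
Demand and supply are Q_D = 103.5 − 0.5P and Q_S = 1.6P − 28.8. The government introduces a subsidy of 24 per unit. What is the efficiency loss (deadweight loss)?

In inverse form: demand P = 207 − 2Q, supply P = 18 + 0.625Q.
Competitive equilibrium: 207 − 2Q = 18 + 0.625Q → Q* = 72, P* = 63.
The subsidy lowers effective supply by 24: P = 0.625Q − 6.
New quantity: 207 − 2Q = 0.625Q − 6 → Q' = 81.1429.
Overproduction ΔQ = 81.1429 − 72 = 9.1429; wedge = subsidy = 24.
DWL = ½ × 9.1429 × 24 = 109.71.

109.71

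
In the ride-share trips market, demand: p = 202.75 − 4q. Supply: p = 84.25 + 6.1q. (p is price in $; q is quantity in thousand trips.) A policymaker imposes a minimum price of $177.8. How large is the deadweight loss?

Competitive equilibrium: 202.75 − 4q = 84.25 + 6.1q → q* = 11.73267, p* = 155.81931.
At the floor p = 177.8, quantity demanded = (202.75 − 177.8)/4 = 6.2375.
Sellers' marginal cost at q' = 6.2375: 84.25 + 6.1·6.2375 = 122.29875.
Δq = 11.73267 − 6.2375 = 5.49517; wedge = 177.8 − 122.29875 = 55.50125.
The triangle = ½ × 5.49517 × 55.50125 = $152.49 thousand.

$152.49 thousand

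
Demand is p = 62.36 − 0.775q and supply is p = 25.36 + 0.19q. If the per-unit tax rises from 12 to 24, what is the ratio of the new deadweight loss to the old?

Competitive equilibrium: 62.36 − 0.775q = 25.36 + 0.19q → q* = 38.342, p* = 32.645.
For a per-unit tax t: Δq = t/0.965, so DWL = ½·t·(t/0.965) = t²/1.93.
At t = 12: DWL = 74.611. At t = 24: DWL = 298.446.
Ratio = (24/12)² = 4.

4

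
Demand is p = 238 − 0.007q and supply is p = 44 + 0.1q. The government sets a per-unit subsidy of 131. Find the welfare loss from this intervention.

80191.59

Competitive equilibrium: 238 − 0.007q = 44 + 0.1q → q* = 1813.0841, p* = 225.3084.
The subsidy lowers effective supply by 131: p = 0.1q − 87.
New quantity: 238 − 0.007q = 0.1q − 87 → q' = 3037.3832.
Overproduction Δq = 3037.3832 − 1813.0841 = 1224.2991; wedge = subsidy = 131.
Welfare loss = ½ × 1224.2991 × 131 = 80191.59.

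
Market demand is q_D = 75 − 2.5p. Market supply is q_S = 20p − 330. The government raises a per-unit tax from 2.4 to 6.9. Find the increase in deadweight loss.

In inverse form: demand p = 30 − 0.4q, supply p = 16.5 + 0.05q.
Competitive equilibrium: 30 − 0.4q = 16.5 + 0.05q → q* = 30, p* = 18.
For a per-unit tax t: Δq = t/0.45, so DWL = ½·t·(t/0.45) = t²/0.9.
At t = 2.4: DWL = 6.4. At t = 6.9: DWL = 52.9.
Increase = 52.9 − 6.4 = 46.50.

46.50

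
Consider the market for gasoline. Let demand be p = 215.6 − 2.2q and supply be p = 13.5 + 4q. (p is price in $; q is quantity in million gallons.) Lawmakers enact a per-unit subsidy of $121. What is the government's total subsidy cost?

$6305.66 million

Competitive equilibrium: 215.6 − 2.2q = 13.5 + 4q → q* = 32.5968, p* = 143.8871.
The subsidy lowers effective supply by 121: p = 4q − 107.5.
New quantity: 215.6 − 2.2q = 4q − 107.5 → q' = 52.1129.
Total subsidy cost = 121 × 52.1129 = $6305.66 million.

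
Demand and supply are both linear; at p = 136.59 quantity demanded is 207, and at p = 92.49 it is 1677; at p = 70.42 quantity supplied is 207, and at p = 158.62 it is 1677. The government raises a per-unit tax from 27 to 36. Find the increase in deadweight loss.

3150

Demand slope = (92.49 − 136.59)/(1677 − 207) = −0.03, so p = 142.8 − 0.03q.
Supply slope = (158.62 − 70.42)/(1677 − 207) = 0.06, so p = 58 + 0.06q.
Competitive equilibrium: 142.8 − 0.03q = 58 + 0.06q → q* = 942.2222, p* = 114.5333.
For a per-unit tax t: Δq = t/0.09, so DWL = ½·t·(t/0.09) = t²/0.18.
At t = 27: DWL = 4050. At t = 36: DWL = 7200.
Increase = 7200 − 4050 = 3150.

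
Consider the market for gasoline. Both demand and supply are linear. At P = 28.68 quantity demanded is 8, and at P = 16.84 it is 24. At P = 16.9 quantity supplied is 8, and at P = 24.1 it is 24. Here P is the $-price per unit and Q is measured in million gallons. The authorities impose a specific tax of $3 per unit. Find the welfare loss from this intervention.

$3.78 million

Demand slope = (16.84 − 28.68)/(24 − 8) = −0.74, so P = 34.6 − 0.74Q.
Supply slope = (24.1 − 16.9)/(24 − 8) = 0.45, so P = 13.3 + 0.45Q.
Competitive equilibrium: 34.6 − 0.74Q = 13.3 + 0.45Q → Q* = 17.8992, P* = 21.3546.
With the tax, the buyer price exceeds the seller price by 3: (34.6 − 0.74Q) − (13.3 + 0.45Q) = 3 → Q' = 15.3782.
ΔQ = 17.8992 − 15.3782 = 2.521; the wedge equals the tax, 3.
The triangle = ½ × 2.521 × 3 = $3.78 million.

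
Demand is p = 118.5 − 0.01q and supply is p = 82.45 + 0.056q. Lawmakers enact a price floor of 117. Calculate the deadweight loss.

5180.47

Competitive equilibrium: 118.5 − 0.01q = 82.45 + 0.056q → q* = 546.2121, p* = 113.0379.
At the floor p = 117, quantity demanded = (118.5 − 117)/0.01 = 150.
Sellers' marginal cost at q' = 150: 82.45 + 0.056·150 = 90.85.
Δq = 546.2121 − 150 = 396.2121; wedge = 117 − 90.85 = 26.15.
Welfare loss = ½ × 396.2121 × 26.15 = 5180.47.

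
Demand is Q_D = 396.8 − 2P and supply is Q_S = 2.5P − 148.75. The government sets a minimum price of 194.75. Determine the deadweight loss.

In inverse form: demand P = 198.4 − 0.5Q, supply P = 59.5 + 0.4Q.
Competitive equilibrium: 198.4 − 0.5Q = 59.5 + 0.4Q → Q* = 154.3333, P* = 121.2333.
At the floor P = 194.75, quantity demanded = (198.4 − 194.75)/0.5 = 7.3.
Sellers' marginal cost at Q' = 7.3: 59.5 + 0.4·7.3 = 62.42.
ΔQ = 154.3333 − 7.3 = 147.0333; wedge = 194.75 − 62.42 = 132.33.
DWL = ½ × 147.0333 × 132.33 = 9728.46.

9728.46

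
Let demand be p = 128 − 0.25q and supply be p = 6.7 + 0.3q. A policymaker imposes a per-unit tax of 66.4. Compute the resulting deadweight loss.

Competitive equilibrium: 128 − 0.25q = 6.7 + 0.3q → q* = 220.5455, p* = 72.8636.
With the tax, the buyer price exceeds the seller price by 66.4: (128 − 0.25q) − (6.7 + 0.3q) = 66.4 → q' = 99.8182.
Δq = 220.5455 − 99.8182 = 120.7273; the wedge equals the tax, 66.4.
Deadweight loss = ½ × 120.7273 × 66.4 = 4008.15.

4008.15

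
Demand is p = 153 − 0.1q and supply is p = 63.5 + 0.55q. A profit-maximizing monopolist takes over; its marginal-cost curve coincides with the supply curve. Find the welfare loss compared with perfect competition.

Competitive equilibrium: 153 − 0.1q = 63.5 + 0.55q → q* = 137.6923, p* = 139.2308.
Marginal revenue: MR = 153 − 0.2q. Set MR = MC: 153 − 0.2q = 63.5 + 0.55q → q_m = 119.3333.
Price p_m = 153 − 0.1·119.3333 = 141.0667; MC(q_m) = 63.5 + 0.55·119.3333 = 129.1333.
Competitive q* = 137.6923, so Δq = 18.359; wedge = 141.0667 − 129.1333 = 11.9334.
The triangle = ½ × 18.359 × 11.9334 = 109.54.

109.54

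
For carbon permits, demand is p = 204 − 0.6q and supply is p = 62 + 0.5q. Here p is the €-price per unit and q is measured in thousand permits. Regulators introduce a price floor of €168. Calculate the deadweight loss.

€2625.45 thousand

Competitive equilibrium: 204 − 0.6q = 62 + 0.5q → q* = 129.0909, p* = 126.5455.
At the floor p = 168, quantity demanded = (204 − 168)/0.6 = 60.
Sellers' marginal cost at q' = 60: 62 + 0.5·60 = 92.
Δq = 129.0909 − 60 = 69.0909; wedge = 168 − 92 = 76.
The triangle = ½ × 69.0909 × 76 = €2625.45 thousand.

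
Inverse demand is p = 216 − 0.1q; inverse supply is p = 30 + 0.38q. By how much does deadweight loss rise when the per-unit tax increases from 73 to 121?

9700

Competitive equilibrium: 216 − 0.1q = 30 + 0.38q → q* = 387.5, p* = 177.25.
For a per-unit tax t: Δq = t/0.48, so DWL = ½·t·(t/0.48) = t²/0.96.
At t = 73: DWL = 5551.042. At t = 121: DWL = 15251.042.
Increase = 15251.042 − 5551.042 = 9700.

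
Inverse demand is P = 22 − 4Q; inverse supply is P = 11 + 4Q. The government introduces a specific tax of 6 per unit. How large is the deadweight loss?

2.25

Competitive equilibrium: 22 − 4Q = 11 + 4Q → Q* = 1.375, P* = 16.5.
With the tax, the buyer price exceeds the seller price by 6: (22 − 4Q) − (11 + 4Q) = 6 → Q' = 0.625.
ΔQ = 1.375 − 0.625 = 0.75; the wedge equals the tax, 6.
DWL = ½ × 0.75 × 6 = 2.25.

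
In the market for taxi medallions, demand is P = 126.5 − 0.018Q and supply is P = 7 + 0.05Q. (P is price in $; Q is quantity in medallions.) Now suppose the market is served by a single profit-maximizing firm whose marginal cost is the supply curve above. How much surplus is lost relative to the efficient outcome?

$4599.86

Competitive equilibrium: 126.5 − 0.018Q = 7 + 0.05Q → Q* = 1757.35294, P* = 94.86765.
Marginal revenue: MR = 126.5 − 0.036Q. Set MR = MC: 126.5 − 0.036Q = 7 + 0.05Q → Q_m = 1389.53488.
Price P_m = 126.5 − 0.018·1389.53488 = 101.48837; MC(Q_m) = 7 + 0.05·1389.53488 = 76.47674.
Competitive Q* = 1757.35294, so ΔQ = 367.81806; wedge = 101.48837 − 76.47674 = 25.01163.
DWL = ½ × 367.81806 × 25.01163 = $4599.86.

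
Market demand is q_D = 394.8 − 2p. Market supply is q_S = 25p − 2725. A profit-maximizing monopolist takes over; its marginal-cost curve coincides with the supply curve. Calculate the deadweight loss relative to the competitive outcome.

In inverse form: demand p = 197.4 − 0.5q, supply p = 109 + 0.04q.
Competitive equilibrium: 197.4 − 0.5q = 109 + 0.04q → q* = 163.7037, p* = 115.5481.
Marginal revenue: MR = 197.4 − q. Set MR = MC: 197.4 − q = 109 + 0.04q → q_m = 85.
Price p_m = 197.4 − 0.5·85 = 154.9; MC(q_m) = 109 + 0.04·85 = 112.4.
Competitive q* = 163.7037, so Δq = 78.7037; wedge = 154.9 − 112.4 = 42.5.
DWL = ½ × 78.7037 × 42.5 = 1672.45.

1672.45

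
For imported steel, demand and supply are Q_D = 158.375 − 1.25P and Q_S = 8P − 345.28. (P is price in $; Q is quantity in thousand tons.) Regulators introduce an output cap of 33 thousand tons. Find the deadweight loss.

$1519.24 thousand

In inverse form: demand P = 126.7 − 0.8Q, supply P = 43.16 + 0.125Q.
Competitive equilibrium: 126.7 − 0.8Q = 43.16 + 0.125Q → Q* = 90.3135, P* = 54.4492.
At Q = 33: demand price = 126.7 − 0.8·33 = 100.3; supply price = 43.16 + 0.125·33 = 47.285.
ΔQ = 90.3135 − 33 = 57.3135; wedge = 100.3 − 47.285 = 53.015.
The triangle = ½ × 57.3135 × 53.015 = $1519.24 thousand.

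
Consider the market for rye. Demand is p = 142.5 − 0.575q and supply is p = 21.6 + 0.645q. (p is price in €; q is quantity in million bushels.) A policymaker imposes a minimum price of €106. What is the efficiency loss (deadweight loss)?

Competitive equilibrium: 142.5 − 0.575q = 21.6 + 0.645q → q* = 99.0984, p* = 85.5184.
At the floor p = 106, quantity demanded = (142.5 − 106)/0.575 = 63.4783.
Sellers' marginal cost at q' = 63.4783: 21.6 + 0.645·63.4783 = 62.5435.
Δq = 99.0984 − 63.4783 = 35.6201; wedge = 106 − 62.5435 = 43.4565.
Deadweight loss = ½ × 35.6201 × 43.4565 = €773.96 million.

€773.96 million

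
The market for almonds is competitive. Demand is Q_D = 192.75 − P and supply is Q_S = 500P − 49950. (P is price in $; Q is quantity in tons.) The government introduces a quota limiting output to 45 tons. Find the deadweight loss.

In inverse form: demand P = 192.75 − Q, supply P = 99.9 + 0.002Q.
Competitive equilibrium: 192.75 − Q = 99.9 + 0.002Q → Q* = 92.6647, P* = 100.0853.
At Q = 45: demand price = 192.75 − 1·45 = 147.75; supply price = 99.9 + 0.002·45 = 99.99.
ΔQ = 92.6647 − 45 = 47.6647; wedge = 147.75 − 99.99 = 47.76.
The triangle = ½ × 47.6647 × 47.76 = $1138.23.

$1138.23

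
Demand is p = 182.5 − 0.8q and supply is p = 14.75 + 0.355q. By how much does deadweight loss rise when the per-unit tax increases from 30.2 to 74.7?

2020.80

Competitive equilibrium: 182.5 − 0.8q = 14.75 + 0.355q → q* = 145.2381, p* = 66.3095.
For a per-unit tax t: Δq = t/1.155, so DWL = ½·t·(t/1.155) = t²/2.31.
At t = 30.2: DWL = 394.823. At t = 74.7: DWL = 2415.623.
Increase = 2415.623 − 394.823 = 2020.80.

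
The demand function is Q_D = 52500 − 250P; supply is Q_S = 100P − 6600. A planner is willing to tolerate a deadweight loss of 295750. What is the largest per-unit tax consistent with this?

In inverse form: demand P = 210 − 0.004Q, supply P = 66 + 0.01Q.
Competitive equilibrium: 210 − 0.004Q = 66 + 0.01Q → Q* = 10285.7143, P* = 168.8571.
A tax t gives ΔQ = t/0.014 and wedge t, so DWL = t²/0.028.
t²/0.028 = 295750 → t² = 8281 → t = 91.

91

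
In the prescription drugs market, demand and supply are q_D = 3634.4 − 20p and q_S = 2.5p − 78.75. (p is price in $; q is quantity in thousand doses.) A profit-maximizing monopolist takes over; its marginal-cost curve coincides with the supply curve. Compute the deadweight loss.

$250.73 thousand

In inverse form: demand p = 181.72 − 0.05q, supply p = 31.5 + 0.4q.
Competitive equilibrium: 181.72 − 0.05q = 31.5 + 0.4q → q* = 333.8222, p* = 165.0289.
Marginal revenue: MR = 181.72 − 0.1q. Set MR = MC: 181.72 − 0.1q = 31.5 + 0.4q → q_m = 300.44.
Price p_m = 181.72 − 0.05·300.44 = 166.698; MC(q_m) = 31.5 + 0.4·300.44 = 151.676.
Competitive q* = 333.8222, so Δq = 33.3822; wedge = 166.698 − 151.676 = 15.022.
DWL = ½ × 33.3822 × 15.022 = $250.73 thousand.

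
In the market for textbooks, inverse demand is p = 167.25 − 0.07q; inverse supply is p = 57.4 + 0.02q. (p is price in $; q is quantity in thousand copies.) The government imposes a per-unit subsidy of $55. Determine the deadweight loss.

Competitive equilibrium: 167.25 − 0.07q = 57.4 + 0.02q → q* = 1220.5556, p* = 81.8111.
The subsidy lowers effective supply by 55: p = 2.4 + 0.02q.
New quantity: 167.25 − 0.07q = 2.4 + 0.02q → q' = 1831.6667.
Overproduction Δq = 1831.6667 − 1220.5556 = 611.1111; wedge = subsidy = 55.
Deadweight loss = ½ × 611.1111 × 55 = $16805.56 thousand.

$16805.56 thousand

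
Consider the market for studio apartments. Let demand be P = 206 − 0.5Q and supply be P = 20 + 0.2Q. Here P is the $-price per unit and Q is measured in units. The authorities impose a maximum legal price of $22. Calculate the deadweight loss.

Competitive equilibrium: 206 − 0.5Q = 20 + 0.2Q → Q* = 265.7143, P* = 73.1429.
At the ceiling P = 22, quantity supplied = (22 − 20)/0.2 = 10.
Willingness to pay at Q' = 10: 206 − 0.5·10 = 201.
ΔQ = 265.7143 − 10 = 255.7143; wedge = 201 − 22 = 179.
The triangle = ½ × 255.7143 × 179 = $22886.43.

$22886.43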